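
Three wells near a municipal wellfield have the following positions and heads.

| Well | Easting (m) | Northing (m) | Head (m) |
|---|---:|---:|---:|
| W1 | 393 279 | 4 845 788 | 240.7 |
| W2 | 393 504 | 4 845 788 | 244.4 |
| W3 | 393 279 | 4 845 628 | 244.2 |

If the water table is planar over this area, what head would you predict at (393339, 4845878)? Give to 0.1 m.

239.7 m

∂h/∂x = (244.4 − 240.7) / (393504 − 393279) = +0.01644
∂h/∂y = (244.2 − 240.7) / (4845628 − 4845788) = -0.02187
h(393339, 4845878) = 240.7 + (+0.01644)·(60) + (-0.02187)·(90) = 240.7 +0.987 -1.969 = 239.718 m.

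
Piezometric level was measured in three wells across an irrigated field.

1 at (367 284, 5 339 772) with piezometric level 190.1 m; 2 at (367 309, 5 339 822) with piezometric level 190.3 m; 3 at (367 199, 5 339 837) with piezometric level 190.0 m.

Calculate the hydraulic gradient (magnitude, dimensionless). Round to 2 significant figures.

Differences from 1: to 2 (Δx, Δy, Δh) = (25, 50, +0.2); to 3 = (-85, 65, -0.1).
Determinant of the coordinate differences = 25·65 − (-85)·50 = 5875.
∂h/∂x = [(+0.2)·65 − (-0.1)·50] / 5875 = +0.003064
∂h/∂y = [25·(-0.1) − (-85)·(+0.2)] / 5875 = +0.002468
|∇h| = √(0.003064² + 0.002468²) = 0.003934

0.0039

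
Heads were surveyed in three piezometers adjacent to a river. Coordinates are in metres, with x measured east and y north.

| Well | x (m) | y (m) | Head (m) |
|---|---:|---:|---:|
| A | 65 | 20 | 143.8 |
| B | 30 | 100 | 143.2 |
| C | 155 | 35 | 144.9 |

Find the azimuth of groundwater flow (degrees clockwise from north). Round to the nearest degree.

Three-point gradient (reference A): Δ to B = (-35, 80, -0.6), Δ to C = (90, 15, +1.1).
∂h/∂x = +0.01256, ∂h/∂y = -0.002006 (det = -7725).
Flow direction (−∇h) has components (-0.01256 E, +0.002006 N).
Azimuth = atan2(E, N) = atan2(-0.01256, +0.002006) = 279.1° ≈ 279°.

279°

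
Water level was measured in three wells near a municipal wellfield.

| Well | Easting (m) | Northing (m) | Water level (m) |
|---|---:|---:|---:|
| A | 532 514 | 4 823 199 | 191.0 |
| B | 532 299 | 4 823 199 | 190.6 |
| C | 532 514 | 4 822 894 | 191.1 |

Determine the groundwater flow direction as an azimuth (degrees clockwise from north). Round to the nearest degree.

280°

∂h/∂x = (190.6 − 191.0) / (532299 − 532514) = +0.001860
∂h/∂y = (191.1 − 191.0) / (4822894 − 4823199) = -0.0003279
Flow direction (−∇h) has components (-0.001860 E, +0.0003279 N).
Azimuth = atan2(E, N) = atan2(-0.001860, +0.0003279) = 280.0° ≈ 280°.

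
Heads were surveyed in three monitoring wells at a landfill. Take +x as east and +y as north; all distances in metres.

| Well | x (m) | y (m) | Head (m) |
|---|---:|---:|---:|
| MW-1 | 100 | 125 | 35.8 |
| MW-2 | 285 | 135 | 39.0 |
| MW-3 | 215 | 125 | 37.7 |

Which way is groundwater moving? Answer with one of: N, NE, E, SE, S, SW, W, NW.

With h = a·x + b·y + c and MW-1 as origin, the differences give:
  185·a + 10·b = +3.2
  115·a + 0·b = +1.9
Eliminate b (×0 and ×10, subtract): -1150·a = -19.00 → a = ∂h/∂x = +0.01652
Back-substitute: b = ∂h/∂y = +0.01435.
Flow = −∇h = (-0.01652 east, -0.01435 north), which points southwest.

SW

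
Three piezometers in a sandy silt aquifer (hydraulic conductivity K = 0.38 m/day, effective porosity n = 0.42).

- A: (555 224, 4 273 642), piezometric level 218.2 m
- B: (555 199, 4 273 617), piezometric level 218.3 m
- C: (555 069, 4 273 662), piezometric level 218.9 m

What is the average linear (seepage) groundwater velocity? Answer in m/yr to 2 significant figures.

1.5 m/yr

With h = a·x + b·y + c and A as origin, the differences give:
  (-25)·a + (-25)·b = +0.1
  (-155)·a + 20·b = +0.7
Eliminate b (×20 and ×(-25), subtract): -4375·a = 19.50 → a = ∂h/∂x = -0.004457
Back-substitute: b = ∂h/∂y = +0.0004571.
|∇h| = √(-0.004457² + 0.0004571²) = 0.00448
Seepage velocity v = K·i/n = 0.38 × 0.00448 / 0.42 = 0.004053 m/day = 1.48 m/yr.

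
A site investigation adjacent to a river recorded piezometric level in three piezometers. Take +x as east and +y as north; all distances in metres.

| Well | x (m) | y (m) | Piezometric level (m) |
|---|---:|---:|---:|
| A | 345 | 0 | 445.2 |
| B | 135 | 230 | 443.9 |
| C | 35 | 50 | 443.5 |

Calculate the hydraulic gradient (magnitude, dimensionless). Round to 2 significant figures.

Taking A as reference: B−A = (-210, 230, -1.3); C−A = (-310, 50, -1.7).
Determinant of the coordinate differences = (-210)·50 − (-310)·230 = 60800.
∂h/∂x = [(-1.3)·50 − (-1.7)·230] / 60800 = +0.005362
∂h/∂y = [(-210)·(-1.7) − (-310)·(-1.3)] / 60800 = -0.0007566
|∇h| = √(0.005362² + -0.0007566²) = 0.005415

0.0054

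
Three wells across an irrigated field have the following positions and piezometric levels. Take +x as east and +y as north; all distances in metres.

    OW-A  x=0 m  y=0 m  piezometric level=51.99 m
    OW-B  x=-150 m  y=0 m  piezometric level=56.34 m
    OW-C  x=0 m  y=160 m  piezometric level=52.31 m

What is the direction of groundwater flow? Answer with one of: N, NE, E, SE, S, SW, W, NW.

∂h/∂x = (56.34 − 51.99) / (-150 − 0) = -0.02900
∂h/∂y = (52.31 − 51.99) / (160 − 0) = +0.002000
Flow = −∇h = (+0.02900 east, -0.002000 north), which points east.

E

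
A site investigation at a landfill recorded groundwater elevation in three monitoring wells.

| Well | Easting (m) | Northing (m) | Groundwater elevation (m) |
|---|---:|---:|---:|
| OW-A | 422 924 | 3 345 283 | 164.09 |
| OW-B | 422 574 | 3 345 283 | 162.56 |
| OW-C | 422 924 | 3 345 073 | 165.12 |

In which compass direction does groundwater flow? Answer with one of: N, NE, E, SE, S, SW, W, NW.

∂h/∂x = (162.56 − 164.09) / (422574 − 422924) = +0.004371
∂h/∂y = (165.12 − 164.09) / (3345073 − 3345283) = -0.004905
Flow = −∇h = (-0.004371 east, +0.004905 north), which points northwest.

NW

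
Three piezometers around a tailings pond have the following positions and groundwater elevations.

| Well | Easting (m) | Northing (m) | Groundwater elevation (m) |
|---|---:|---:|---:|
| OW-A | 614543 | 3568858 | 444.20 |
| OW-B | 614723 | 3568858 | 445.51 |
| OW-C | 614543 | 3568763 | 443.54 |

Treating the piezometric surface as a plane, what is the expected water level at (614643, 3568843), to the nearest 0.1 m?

∂h/∂x = (445.51 − 444.20) / (614723 − 614543) = +0.007278
∂h/∂y = (443.54 − 444.20) / (3568763 − 3568858) = +0.006947
h(614643, 3568843) = 444.20 + (+0.007278)·(100) + (+0.006947)·(-15) = 444.20 +0.728 -0.104 = 444.824 m.

444.8 m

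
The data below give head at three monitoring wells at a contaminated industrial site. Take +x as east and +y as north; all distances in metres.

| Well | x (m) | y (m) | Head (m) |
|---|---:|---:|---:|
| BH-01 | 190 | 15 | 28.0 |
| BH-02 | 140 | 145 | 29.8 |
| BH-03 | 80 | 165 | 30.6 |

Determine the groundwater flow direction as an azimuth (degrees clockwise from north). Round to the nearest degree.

With h = a·x + b·y + c and BH-01 as origin, the differences give:
  (-50)·a + 130·b = +1.8
  (-110)·a + 150·b = +2.6
Eliminate b (×150 and ×130, subtract): 6800·a = -68.00 → a = ∂h/∂x = -0.01000
Back-substitute: b = ∂h/∂y = +0.01000.
Flow direction (−∇h) has components (+0.01000 E, -0.01000 N).
Azimuth = atan2(E, N) = atan2(+0.01000, -0.01000) = 135.0° ≈ 135°.

135°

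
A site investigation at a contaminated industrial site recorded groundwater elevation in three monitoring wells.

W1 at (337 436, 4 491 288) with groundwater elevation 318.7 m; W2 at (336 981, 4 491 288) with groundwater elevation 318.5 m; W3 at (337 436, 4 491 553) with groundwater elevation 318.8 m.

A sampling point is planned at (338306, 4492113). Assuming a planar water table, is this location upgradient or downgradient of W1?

∂h/∂x = (318.5 − 318.7) / (336981 − 337436) = +0.0004396
∂h/∂y = (318.8 − 318.7) / (4491553 − 4491288) = +0.0003774
Head at (338306, 4492113) = 318.7 + (+0.0004396)·(870) + (+0.0003774)·(825) = 319.39 m.
That is higher than the 318.7 m at W1, so the point is upgradient.

upgradient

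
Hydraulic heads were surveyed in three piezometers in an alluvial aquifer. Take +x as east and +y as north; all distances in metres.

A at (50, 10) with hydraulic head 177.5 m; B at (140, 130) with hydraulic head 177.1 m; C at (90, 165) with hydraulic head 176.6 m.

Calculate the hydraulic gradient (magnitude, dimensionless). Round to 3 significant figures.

With h = a·x + b·y + c and A as origin, the differences give:
  90·a + 120·b = -0.4
  40·a + 155·b = -0.9
Eliminate b (×155 and ×120, subtract): 9150·a = 46.00 → a = ∂h/∂x = +0.005027
Back-substitute: b = ∂h/∂y = -0.007104.
|∇h| = √(0.005027² + -0.007104²) = 0.008703

0.00870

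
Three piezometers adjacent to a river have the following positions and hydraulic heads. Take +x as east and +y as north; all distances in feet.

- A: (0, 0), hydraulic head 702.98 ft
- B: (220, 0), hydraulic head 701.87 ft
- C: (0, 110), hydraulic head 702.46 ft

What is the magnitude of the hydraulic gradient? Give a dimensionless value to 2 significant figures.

0.0069

∂h/∂x = (701.87 − 702.98) / (220 − 0) = -0.005045
∂h/∂y = (702.46 − 702.98) / (110 − 0) = -0.004727
|∇h| = √(-0.005045² + -0.004727²) = 0.006914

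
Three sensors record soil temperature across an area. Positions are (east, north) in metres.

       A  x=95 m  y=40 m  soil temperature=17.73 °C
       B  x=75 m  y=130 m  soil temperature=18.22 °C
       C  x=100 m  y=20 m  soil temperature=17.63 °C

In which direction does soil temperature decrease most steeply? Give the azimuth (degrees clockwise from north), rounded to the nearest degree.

241°

Three-point gradient (reference A): Δ to B = (-20, 90, +0.49), Δ to C = (5, -20, -0.10).
∂T/∂x = +0.01600, ∂T/∂y = +0.009000 (det = -50).
Steepest decrease is along −∇f: components (-0.01600 E, -0.009000 N).
Azimuth = atan2(-0.01600, -0.009000) = 240.6° ≈ 241°.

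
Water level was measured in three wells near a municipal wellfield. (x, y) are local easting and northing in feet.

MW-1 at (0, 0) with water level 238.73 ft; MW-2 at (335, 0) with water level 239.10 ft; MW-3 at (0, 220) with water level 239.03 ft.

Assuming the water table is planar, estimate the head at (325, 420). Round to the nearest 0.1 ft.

239.7 ft

∂h/∂x = (239.10 − 238.73) / (335 − 0) = +0.001104
∂h/∂y = (239.03 − 238.73) / (220 − 0) = +0.001364
h(325, 420) = 238.73 + (+0.001104)·(325) + (+0.001364)·(420) = 238.73 +0.359 +0.573 = 239.662 ft.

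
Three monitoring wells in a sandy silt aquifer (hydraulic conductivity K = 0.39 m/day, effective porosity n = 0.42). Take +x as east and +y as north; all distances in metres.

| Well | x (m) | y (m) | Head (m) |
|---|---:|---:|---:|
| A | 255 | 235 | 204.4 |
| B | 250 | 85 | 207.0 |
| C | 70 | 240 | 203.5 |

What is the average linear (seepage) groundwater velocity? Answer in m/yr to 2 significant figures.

6.1 m/yr

Taking A as reference: B−A = (-5, -150, +2.6); C−A = (-185, 5, -0.9).
Solve a·Δx + b·Δy = Δh: det = (-5)·5 − (-185)·(-150) = -27775.
∂h/∂x = [(+2.6)·5 − (-0.9)·(-150)] / -27775 = +0.004392
∂h/∂y = [(-5)·(-0.9) − (-185)·(+2.6)] / -27775 = -0.01748
|∇h| = √(0.004392² + -0.01748²) = 0.01802
Seepage velocity v = K·i/n = 0.39 × 0.01802 / 0.42 = 0.01673 m/day = 6.111 m/yr.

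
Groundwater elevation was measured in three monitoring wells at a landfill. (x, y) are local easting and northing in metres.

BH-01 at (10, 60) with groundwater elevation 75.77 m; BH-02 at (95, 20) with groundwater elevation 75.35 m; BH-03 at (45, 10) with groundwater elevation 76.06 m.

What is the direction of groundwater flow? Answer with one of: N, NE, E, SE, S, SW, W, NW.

NE

Differences from BH-01: to BH-02 (Δx, Δy, Δh) = (85, -40, -0.42); to BH-03 = (35, -50, +0.29).
Determinant of the coordinate differences = 85·(-50) − 35·(-40) = -2850.
∂h/∂x = [(-0.42)·(-50) − (+0.29)·(-40)] / -2850 = -0.01144
∂h/∂y = [85·(+0.29) − 35·(-0.42)] / -2850 = -0.01381
Flow = −∇h = (+0.01144 east, +0.01381 north), which points northeast.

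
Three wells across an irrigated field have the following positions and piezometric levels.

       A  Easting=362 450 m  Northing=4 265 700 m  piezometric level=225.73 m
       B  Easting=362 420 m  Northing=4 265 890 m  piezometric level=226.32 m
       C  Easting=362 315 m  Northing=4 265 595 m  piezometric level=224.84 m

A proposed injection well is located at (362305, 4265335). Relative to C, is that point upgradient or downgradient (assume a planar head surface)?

downgradient

Differences from A: to B (Δx, Δy, Δh) = (-30, 190, +0.59); to C = (-135, -105, -0.89).
Determinant of the coordinate differences = (-30)·(-105) − (-135)·190 = 28800.
∂h/∂x = [(+0.59)·(-105) − (-0.89)·190] / 28800 = +0.003720
∂h/∂y = [(-30)·(-0.89) − (-135)·(+0.59)] / 28800 = +0.003693
Head at (362305, 4265335) = 225.73 + (+0.003720)·(-145) + (+0.003693)·(-365) = 223.84 m.
That is lower than the 224.84 m at C, so the point is downgradient.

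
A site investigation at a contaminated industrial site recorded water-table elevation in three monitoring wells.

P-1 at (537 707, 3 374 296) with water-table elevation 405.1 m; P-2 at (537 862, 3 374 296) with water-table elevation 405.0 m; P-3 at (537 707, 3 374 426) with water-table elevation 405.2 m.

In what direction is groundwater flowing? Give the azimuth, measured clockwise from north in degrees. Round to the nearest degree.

∂h/∂x = (405.0 − 405.1) / (537862 − 537707) = -0.0006452
∂h/∂y = (405.2 − 405.1) / (3374426 − 3374296) = +0.0007692
Flow direction (−∇h) has components (+0.0006452 E, -0.0007692 N).
Azimuth = atan2(E, N) = atan2(+0.0006452, -0.0007692) = 140.0° ≈ 140°.

140°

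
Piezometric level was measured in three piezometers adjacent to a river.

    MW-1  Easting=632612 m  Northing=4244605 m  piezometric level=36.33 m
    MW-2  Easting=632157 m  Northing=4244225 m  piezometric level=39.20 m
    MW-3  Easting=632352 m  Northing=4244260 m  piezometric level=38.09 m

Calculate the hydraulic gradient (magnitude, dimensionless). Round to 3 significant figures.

0.00560

Differences from MW-1: to MW-2 (Δx, Δy, Δh) = (-455, -380, +2.87); to MW-3 = (-260, -345, +1.76).
Solve a·Δx + b·Δy = Δh: det = (-455)·(-345) − (-260)·(-380) = 58175.
∂h/∂x = [(+2.87)·(-345) − (+1.76)·(-380)] / 58175 = -0.005524
∂h/∂y = [(-455)·(+1.76) − (-260)·(+2.87)] / 58175 = -0.0009385
|∇h| = √(-0.005524² + -0.0009385²) = 0.005603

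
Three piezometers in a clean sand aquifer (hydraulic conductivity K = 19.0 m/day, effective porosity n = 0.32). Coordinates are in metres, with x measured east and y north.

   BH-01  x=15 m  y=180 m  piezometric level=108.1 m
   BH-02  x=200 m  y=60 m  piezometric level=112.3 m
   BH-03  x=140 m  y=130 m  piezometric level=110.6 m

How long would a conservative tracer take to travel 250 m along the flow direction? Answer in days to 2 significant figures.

220 days

Three-point gradient (reference BH-01): Δ to BH-02 = (185, -120, +4.2), Δ to BH-03 = (125, -50, +2.5).
∂h/∂x = +0.01565, ∂h/∂y = -0.01087 (det = 5750).
|∇h| = √(0.01565² + -0.01087²) = 0.01905
Seepage velocity v = K·i/n = 19.0 × 0.01905 / 0.32 = 1.131 m/day.
t = 250 / 1.131 = 221 days.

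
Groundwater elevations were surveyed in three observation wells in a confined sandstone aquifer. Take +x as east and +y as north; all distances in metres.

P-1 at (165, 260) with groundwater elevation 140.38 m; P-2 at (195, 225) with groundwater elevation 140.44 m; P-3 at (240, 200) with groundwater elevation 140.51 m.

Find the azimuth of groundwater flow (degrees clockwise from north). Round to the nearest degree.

302°

With h = a·x + b·y + c and P-1 as origin, the differences give:
  30·a + (-35)·b = +0.06
  75·a + (-60)·b = +0.13
Eliminate b (×(-60) and ×(-35), subtract): 825·a = 0.950 → a = ∂h/∂x = +0.001152
Back-substitute: b = ∂h/∂y = -0.0007273.
Flow direction (−∇h) has components (-0.001152 E, +0.0007273 N).
Azimuth = atan2(E, N) = atan2(-0.001152, +0.0007273) = 302.3° ≈ 302°.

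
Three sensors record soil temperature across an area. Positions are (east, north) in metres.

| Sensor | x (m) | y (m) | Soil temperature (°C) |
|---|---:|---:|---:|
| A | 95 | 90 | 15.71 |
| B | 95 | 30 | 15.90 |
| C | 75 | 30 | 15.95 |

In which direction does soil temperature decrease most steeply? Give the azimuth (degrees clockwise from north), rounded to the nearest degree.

038°

With T = a·x + b·y + c and A as origin, the differences give:
  0·a + (-60)·b = +0.19
  (-20)·a + (-60)·b = +0.24
Eliminate b (×(-60) and ×(-60), subtract): -1200·a = 3.000 → a = ∂T/∂x = -0.002500
Back-substitute: b = ∂T/∂y = -0.003167.
Steepest decrease is along −∇f: components (+0.002500 E, +0.003167 N).
Azimuth = atan2(+0.002500, +0.003167) = 38.3° ≈ 038°.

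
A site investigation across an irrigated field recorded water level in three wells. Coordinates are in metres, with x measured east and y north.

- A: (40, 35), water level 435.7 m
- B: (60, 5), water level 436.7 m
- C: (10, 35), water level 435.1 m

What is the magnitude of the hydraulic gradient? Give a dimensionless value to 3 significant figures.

0.0283

With h = a·x + b·y + c and A as origin, the differences give:
  20·a + (-30)·b = +1.0
  (-30)·a + 0·b = -0.6
Eliminate b (×0 and ×(-30), subtract): -900·a = -18.00 → a = ∂h/∂x = +0.02000
Back-substitute: b = ∂h/∂y = -0.02000.
|∇h| = √(0.02000² + -0.02000²) = 0.02828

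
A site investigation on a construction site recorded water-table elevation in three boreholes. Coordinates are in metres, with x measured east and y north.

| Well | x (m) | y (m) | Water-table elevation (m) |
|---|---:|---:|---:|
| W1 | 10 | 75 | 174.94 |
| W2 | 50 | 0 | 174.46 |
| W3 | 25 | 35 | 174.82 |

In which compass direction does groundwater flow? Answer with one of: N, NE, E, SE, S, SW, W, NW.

E

Three-point gradient (reference W1): Δ to W2 = (40, -75, -0.48), Δ to W3 = (15, -40, -0.12).
∂h/∂x = -0.02147, ∂h/∂y = -0.005053 (det = -475).
Flow = −∇h = (+0.02147 east, +0.005053 north), which points east.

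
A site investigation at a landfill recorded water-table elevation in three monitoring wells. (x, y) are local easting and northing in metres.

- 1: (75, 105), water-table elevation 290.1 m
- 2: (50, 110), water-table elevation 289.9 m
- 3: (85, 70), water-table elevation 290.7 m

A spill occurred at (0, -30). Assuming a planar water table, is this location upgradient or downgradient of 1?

upgradient

With h = a·x + b·y + c and 1 as origin, the differences give:
  (-25)·a + 5·b = -0.2
  10·a + (-35)·b = +0.6
Eliminate b (×(-35) and ×5, subtract): 825·a = 4.00 → a = ∂h/∂x = +0.004848
Back-substitute: b = ∂h/∂y = -0.01576.
Head at (0, -30) = 290.1 + (+0.004848)·(-75) + (-0.01576)·(-135) = 291.86 m.
That is higher than the 290.1 m at 1, so the point is upgradient.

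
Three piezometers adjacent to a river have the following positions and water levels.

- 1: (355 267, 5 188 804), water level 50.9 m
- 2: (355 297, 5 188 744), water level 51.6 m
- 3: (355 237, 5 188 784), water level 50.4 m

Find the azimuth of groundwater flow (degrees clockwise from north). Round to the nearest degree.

278°

With h = a·x + b·y + c and 1 as origin, the differences give:
  30·a + (-60)·b = +0.7
  (-30)·a + (-20)·b = -0.5
Eliminate b (×(-20) and ×(-60), subtract): -2400·a = -44.00 → a = ∂h/∂x = +0.01833
Back-substitute: b = ∂h/∂y = -0.002500.
Flow direction (−∇h) has components (-0.01833 E, +0.002500 N).
Azimuth = atan2(E, N) = atan2(-0.01833, +0.002500) = 277.8° ≈ 278°.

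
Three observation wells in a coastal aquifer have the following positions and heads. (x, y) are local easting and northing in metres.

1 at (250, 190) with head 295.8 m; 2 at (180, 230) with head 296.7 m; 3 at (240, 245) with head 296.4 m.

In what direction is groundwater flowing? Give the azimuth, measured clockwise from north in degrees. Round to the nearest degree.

142°

Three-point gradient (reference 1): Δ to 2 = (-70, 40, +0.9), Δ to 3 = (-10, 55, +0.6).
∂h/∂x = -0.007391, ∂h/∂y = +0.009565 (det = -3450).
Flow direction (−∇h) has components (+0.007391 E, -0.009565 N).
Azimuth = atan2(E, N) = atan2(+0.007391, -0.009565) = 142.3° ≈ 142°.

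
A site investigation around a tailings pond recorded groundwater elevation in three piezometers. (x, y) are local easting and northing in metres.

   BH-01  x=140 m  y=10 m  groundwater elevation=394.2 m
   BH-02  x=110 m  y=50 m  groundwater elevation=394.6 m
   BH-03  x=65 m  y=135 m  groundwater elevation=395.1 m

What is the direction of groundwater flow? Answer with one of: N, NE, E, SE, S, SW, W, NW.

Three-point gradient (reference BH-01): Δ to BH-02 = (-30, 40, +0.4), Δ to BH-03 = (-75, 125, +0.9).
∂h/∂x = -0.01867, ∂h/∂y = -0.004000 (det = -750).
Flow = −∇h = (+0.01867 east, +0.004000 north), which points east.

E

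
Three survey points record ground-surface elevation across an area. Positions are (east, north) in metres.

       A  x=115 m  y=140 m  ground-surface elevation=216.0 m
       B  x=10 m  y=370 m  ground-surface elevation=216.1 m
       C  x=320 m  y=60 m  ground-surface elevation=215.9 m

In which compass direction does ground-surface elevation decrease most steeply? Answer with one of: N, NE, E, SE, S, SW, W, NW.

SE

Taking A as reference: B−A = (-105, 230, +0.1); C−A = (205, -80, -0.1).
Determinant of the coordinate differences = (-105)·(-80) − 205·230 = -38750.
∂z/∂x = [(+0.1)·(-80) − (-0.1)·230] / -38750 = -0.0003871
∂z/∂y = [(-105)·(-0.1) − 205·(+0.1)] / -38750 = +0.0002581
Steepest decrease is along −∇f = (+0.0003871 E, -0.0002581 N) → southeast.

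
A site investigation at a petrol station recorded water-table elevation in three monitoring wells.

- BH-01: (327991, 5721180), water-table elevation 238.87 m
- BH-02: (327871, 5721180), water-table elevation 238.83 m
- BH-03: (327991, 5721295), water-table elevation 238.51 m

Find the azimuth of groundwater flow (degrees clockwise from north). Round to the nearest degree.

∂h/∂x = (238.83 − 238.87) / (327871 − 327991) = +0.0003333
∂h/∂y = (238.51 − 238.87) / (5721295 − 5721180) = -0.003130
Flow direction (−∇h) has components (-0.0003333 E, +0.003130 N).
Azimuth = atan2(E, N) = atan2(-0.0003333, +0.003130) = 353.9° ≈ 354°.

354°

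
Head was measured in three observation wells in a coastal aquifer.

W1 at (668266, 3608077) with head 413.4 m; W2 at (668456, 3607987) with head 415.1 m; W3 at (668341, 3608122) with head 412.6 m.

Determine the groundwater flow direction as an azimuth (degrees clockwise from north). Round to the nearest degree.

Three-point gradient (reference W1): Δ to W2 = (190, -90, +1.7), Δ to W3 = (75, 45, -0.8).
∂h/∂x = +0.0002941, ∂h/∂y = -0.01827 (det = 15300).
Flow direction (−∇h) has components (-0.0002941 E, +0.01827 N).
Azimuth = atan2(E, N) = atan2(-0.0002941, +0.01827) = 359.1° ≈ 359°.

359°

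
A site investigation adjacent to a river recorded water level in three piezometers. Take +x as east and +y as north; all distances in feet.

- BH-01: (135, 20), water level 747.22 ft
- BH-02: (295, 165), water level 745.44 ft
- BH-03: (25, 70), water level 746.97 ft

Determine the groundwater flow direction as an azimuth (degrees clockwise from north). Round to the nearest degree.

With h = a·x + b·y + c and BH-01 as origin, the differences give:
  160·a + 145·b = -1.78
  (-110)·a + 50·b = -0.25
Eliminate b (×50 and ×145, subtract): 23950·a = -52.750 → a = ∂h/∂x = -0.002203
Back-substitute: b = ∂h/∂y = -0.009846.
Flow direction (−∇h) has components (+0.002203 E, +0.009846 N).
Azimuth = atan2(E, N) = atan2(+0.002203, +0.009846) = 12.6° ≈ 013°.

013°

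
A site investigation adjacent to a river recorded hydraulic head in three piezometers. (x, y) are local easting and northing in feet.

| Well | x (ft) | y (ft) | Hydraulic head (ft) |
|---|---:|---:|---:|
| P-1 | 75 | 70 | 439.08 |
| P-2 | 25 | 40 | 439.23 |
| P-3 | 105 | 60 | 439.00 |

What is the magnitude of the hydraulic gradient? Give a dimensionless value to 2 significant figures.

0.0028

With h = a·x + b·y + c and P-1 as origin, the differences give:
  (-50)·a + (-30)·b = +0.15
  30·a + (-10)·b = -0.08
Eliminate b (×(-10) and ×(-30), subtract): 1400·a = -3.900 → a = ∂h/∂x = -0.002786
Back-substitute: b = ∂h/∂y = -0.0003571.
|∇h| = √(-0.002786² + -0.0003571²) = 0.002809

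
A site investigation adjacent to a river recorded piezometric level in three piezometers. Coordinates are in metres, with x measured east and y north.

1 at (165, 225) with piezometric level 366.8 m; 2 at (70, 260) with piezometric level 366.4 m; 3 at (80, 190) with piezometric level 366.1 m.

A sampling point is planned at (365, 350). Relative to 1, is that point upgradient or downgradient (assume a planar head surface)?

With h = a·x + b·y + c and 1 as origin, the differences give:
  (-95)·a + 35·b = -0.4
  (-85)·a + (-35)·b = -0.7
Eliminate b (×(-35) and ×35, subtract): 6300·a = 38.50 → a = ∂h/∂x = +0.006111
Back-substitute: b = ∂h/∂y = +0.005159.
Head at (365, 350) = 366.8 + (+0.006111)·(200) + (+0.005159)·(125) = 368.67 m.
That is higher than the 366.8 m at 1, so the point is upgradient.

upgradient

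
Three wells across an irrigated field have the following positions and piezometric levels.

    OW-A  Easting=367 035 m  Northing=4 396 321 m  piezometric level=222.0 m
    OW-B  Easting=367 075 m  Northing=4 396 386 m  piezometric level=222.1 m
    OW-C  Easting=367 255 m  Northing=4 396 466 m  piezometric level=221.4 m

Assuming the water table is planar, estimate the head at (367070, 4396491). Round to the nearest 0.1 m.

222.7 m

Three-point gradient (reference OW-A): Δ to OW-B = (40, 65, +0.1), Δ to OW-C = (220, 145, -0.6).
∂h/∂x = -0.006294, ∂h/∂y = +0.005412 (det = -8500).
h(367070, 4396491) = 222.0 + (-0.006294)·(35) + (+0.005412)·(170) = 222.0 -0.220 +0.920 = 222.700 m.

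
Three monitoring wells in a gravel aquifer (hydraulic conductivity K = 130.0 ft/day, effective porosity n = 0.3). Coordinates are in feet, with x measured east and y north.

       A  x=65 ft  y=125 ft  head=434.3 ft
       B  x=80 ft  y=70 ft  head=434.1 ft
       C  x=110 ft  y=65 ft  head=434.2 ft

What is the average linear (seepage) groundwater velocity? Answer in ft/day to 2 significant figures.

Taking A as reference: B−A = (15, -55, -0.2); C−A = (45, -60, -0.1).
Solve a·Δx + b·Δy = Δh: det = 15·(-60) − 45·(-55) = 1575.
∂h/∂x = [(-0.2)·(-60) − (-0.1)·(-55)] / 1575 = +0.004127
∂h/∂y = [15·(-0.1) − 45·(-0.2)] / 1575 = +0.004762
|∇h| = √(0.004127² + 0.004762²) = 0.006301
Seepage velocity v = K·i/n = 130.0 × 0.006301 / 0.3 = 2.73 ft/day.

2.7 ft/day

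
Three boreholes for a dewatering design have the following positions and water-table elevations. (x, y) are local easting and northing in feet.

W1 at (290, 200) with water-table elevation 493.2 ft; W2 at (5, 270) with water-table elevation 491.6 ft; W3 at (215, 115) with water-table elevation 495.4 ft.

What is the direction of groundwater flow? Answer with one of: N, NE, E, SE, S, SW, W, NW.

Differences from W1: to W2 (Δx, Δy, Δh) = (-285, 70, -1.6); to W3 = (-75, -85, +2.2).
Determinant of the coordinate differences = (-285)·(-85) − (-75)·70 = 29475.
∂h/∂x = [(-1.6)·(-85) − (+2.2)·70] / 29475 = -0.0006107
∂h/∂y = [(-285)·(+2.2) − (-75)·(-1.6)] / 29475 = -0.02534
Flow = −∇h = (+0.0006107 east, +0.02534 north), which points north.

N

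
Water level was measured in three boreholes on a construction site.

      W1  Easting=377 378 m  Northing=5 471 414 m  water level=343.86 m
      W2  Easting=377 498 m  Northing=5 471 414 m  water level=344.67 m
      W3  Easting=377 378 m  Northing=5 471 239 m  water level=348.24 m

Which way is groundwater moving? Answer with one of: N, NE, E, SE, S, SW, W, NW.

N

∂h/∂x = (344.67 − 343.86) / (377498 − 377378) = +0.006750
∂h/∂y = (348.24 − 343.86) / (5471239 − 5471414) = -0.02503
Flow = −∇h = (-0.006750 east, +0.02503 north), which points north.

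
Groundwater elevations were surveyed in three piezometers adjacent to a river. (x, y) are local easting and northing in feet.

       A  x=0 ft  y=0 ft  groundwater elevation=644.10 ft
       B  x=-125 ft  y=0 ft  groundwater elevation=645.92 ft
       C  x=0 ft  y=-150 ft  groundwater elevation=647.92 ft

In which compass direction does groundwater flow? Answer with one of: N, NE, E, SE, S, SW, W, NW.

∂h/∂x = (645.92 − 644.10) / (-125 − 0) = -0.01456
∂h/∂y = (647.92 − 644.10) / (-150 − 0) = -0.02547
Flow = −∇h = (+0.01456 east, +0.02547 north), which points northeast.

NE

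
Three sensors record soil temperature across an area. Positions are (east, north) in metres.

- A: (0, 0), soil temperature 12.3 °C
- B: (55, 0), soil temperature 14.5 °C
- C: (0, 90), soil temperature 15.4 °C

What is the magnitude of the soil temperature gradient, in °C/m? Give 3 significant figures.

∂T/∂x = (14.5 − 12.3) / (55 − 0) = +0.04000
∂T/∂y = (15.4 − 12.3) / (90 − 0) = +0.03444
|∇f| = √(0.04000² + 0.03444²) = 0.05278 °C/m

0.0528 °C/m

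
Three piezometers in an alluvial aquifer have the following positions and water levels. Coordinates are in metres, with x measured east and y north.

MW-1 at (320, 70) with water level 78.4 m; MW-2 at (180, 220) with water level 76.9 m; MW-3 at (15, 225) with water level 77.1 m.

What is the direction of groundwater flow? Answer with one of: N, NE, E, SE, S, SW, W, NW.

N

Differences from MW-1: to MW-2 (Δx, Δy, Δh) = (-140, 150, -1.5); to MW-3 = (-305, 155, -1.3).
Solve a·Δx + b·Δy = Δh: det = (-140)·155 − (-305)·150 = 24050.
∂h/∂x = [(-1.5)·155 − (-1.3)·150] / 24050 = -0.001559
∂h/∂y = [(-140)·(-1.3) − (-305)·(-1.5)] / 24050 = -0.01146
Flow = −∇h = (+0.001559 east, +0.01146 north), which points north.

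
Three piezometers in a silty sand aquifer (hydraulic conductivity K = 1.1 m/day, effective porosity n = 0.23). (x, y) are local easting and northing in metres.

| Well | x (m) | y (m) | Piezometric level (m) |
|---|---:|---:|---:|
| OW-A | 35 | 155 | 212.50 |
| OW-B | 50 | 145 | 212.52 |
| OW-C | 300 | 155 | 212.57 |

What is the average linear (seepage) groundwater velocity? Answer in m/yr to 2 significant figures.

Differences from OW-A: to OW-B (Δx, Δy, Δh) = (15, -10, +0.02); to OW-C = (265, 0, +0.07).
Solve a·Δx + b·Δy = Δh: det = 15·0 − 265·(-10) = 2650.
∂h/∂x = [(+0.02)·0 − (+0.07)·(-10)] / 2650 = +0.0002642
∂h/∂y = [15·(+0.07) − 265·(+0.02)] / 2650 = -0.001604
|∇h| = √(0.0002642² + -0.001604²) = 0.001626
Seepage velocity v = K·i/n = 1.1 × 0.001626 / 0.23 = 0.007777 m/day = 2.841 m/yr.

2.8 m/yr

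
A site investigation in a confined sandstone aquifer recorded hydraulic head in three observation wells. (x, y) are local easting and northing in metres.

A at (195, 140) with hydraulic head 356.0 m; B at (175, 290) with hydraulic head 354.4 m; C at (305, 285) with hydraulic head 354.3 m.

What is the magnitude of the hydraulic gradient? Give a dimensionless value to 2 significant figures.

Taking A as reference: B−A = (-20, 150, -1.6); C−A = (110, 145, -1.7).
Determinant of the coordinate differences = (-20)·145 − 110·150 = -19400.
∂h/∂x = [(-1.6)·145 − (-1.7)·150] / -19400 = -0.001186
∂h/∂y = [(-20)·(-1.7) − 110·(-1.6)] / -19400 = -0.01082
|∇h| = √(-0.001186² + -0.01082²) = 0.01088

0.011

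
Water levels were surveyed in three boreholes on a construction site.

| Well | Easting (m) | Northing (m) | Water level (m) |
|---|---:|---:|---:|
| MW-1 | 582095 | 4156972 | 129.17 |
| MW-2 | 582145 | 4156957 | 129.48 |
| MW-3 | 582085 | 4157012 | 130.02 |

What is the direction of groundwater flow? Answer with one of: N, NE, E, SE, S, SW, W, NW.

SW

With h = a·x + b·y + c and MW-1 as origin, the differences give:
  50·a + (-15)·b = +0.31
  (-10)·a + 40·b = +0.85
Eliminate b (×40 and ×(-15), subtract): 1850·a = 25.150 → a = ∂h/∂x = +0.01359
Back-substitute: b = ∂h/∂y = +0.02465.
Flow = −∇h = (-0.01359 east, -0.02465 north), which points southwest.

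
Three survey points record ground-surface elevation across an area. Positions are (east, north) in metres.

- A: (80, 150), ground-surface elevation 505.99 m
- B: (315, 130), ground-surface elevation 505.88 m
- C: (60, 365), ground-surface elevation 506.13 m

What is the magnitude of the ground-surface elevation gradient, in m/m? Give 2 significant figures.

0.00074 m/m

With z = a·x + b·y + c and A as origin, the differences give:
  235·a + (-20)·b = -0.11
  (-20)·a + 215·b = +0.14
Eliminate b (×215 and ×(-20), subtract): 50125·a = -20.850 → a = ∂z/∂x = -0.0004160
Back-substitute: b = ∂z/∂y = +0.0006125.
|∇f| = √(-0.0004160² + 0.0006125²) = 0.0007404 m/m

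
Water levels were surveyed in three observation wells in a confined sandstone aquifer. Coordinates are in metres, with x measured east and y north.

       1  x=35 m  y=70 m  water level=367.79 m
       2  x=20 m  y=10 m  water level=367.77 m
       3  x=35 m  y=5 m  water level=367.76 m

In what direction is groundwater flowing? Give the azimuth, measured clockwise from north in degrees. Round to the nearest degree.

132°

With h = a·x + b·y + c and 1 as origin, the differences give:
  (-15)·a + (-60)·b = -0.02
  0·a + (-65)·b = -0.03
Eliminate b (×(-65) and ×(-60), subtract): 975·a = -0.500 → a = ∂h/∂x = -0.0005128
Back-substitute: b = ∂h/∂y = +0.0004615.
Flow direction (−∇h) has components (+0.0005128 E, -0.0004615 N).
Azimuth = atan2(E, N) = atan2(+0.0005128, -0.0004615) = 132.0° ≈ 132°.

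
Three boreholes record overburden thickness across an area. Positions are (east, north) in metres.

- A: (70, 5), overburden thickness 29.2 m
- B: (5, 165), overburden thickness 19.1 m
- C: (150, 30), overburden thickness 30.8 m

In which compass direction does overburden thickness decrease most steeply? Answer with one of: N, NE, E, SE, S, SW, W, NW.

NW

With d = a·x + b·y + c and A as origin, the differences give:
  (-65)·a + 160·b = -10.1
  80·a + 25·b = +1.6
Eliminate b (×25 and ×160, subtract): -14425·a = -508.50 → a = ∂d/∂x = +0.03525
Back-substitute: b = ∂d/∂y = -0.04880.
Steepest decrease is along −∇f = (-0.03525 E, +0.04880 N) → northwest.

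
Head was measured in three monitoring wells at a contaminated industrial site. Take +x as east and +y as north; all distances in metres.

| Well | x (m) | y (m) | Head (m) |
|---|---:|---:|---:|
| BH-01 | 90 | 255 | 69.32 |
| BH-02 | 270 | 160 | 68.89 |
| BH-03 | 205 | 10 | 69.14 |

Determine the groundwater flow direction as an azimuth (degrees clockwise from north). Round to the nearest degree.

079°

Three-point gradient (reference BH-01): Δ to BH-02 = (180, -95, -0.43), Δ to BH-03 = (115, -245, -0.18).
∂h/∂x = -0.002660, ∂h/∂y = -0.0005139 (det = -33175).
Flow direction (−∇h) has components (+0.002660 E, +0.0005139 N).
Azimuth = atan2(E, N) = atan2(+0.002660, +0.0005139) = 79.1° ≈ 079°.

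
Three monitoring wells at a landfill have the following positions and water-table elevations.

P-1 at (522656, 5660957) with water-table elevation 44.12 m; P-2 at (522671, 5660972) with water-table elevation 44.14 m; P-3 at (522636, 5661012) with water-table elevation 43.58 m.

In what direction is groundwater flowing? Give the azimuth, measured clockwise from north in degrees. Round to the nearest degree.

With h = a·x + b·y + c and P-1 as origin, the differences give:
  15·a + 15·b = +0.02
  (-20)·a + 55·b = -0.54
Eliminate b (×55 and ×15, subtract): 1125·a = 9.200 → a = ∂h/∂x = +0.008178
Back-substitute: b = ∂h/∂y = -0.006844.
Flow direction (−∇h) has components (-0.008178 E, +0.006844 N).
Azimuth = atan2(E, N) = atan2(-0.008178, +0.006844) = 309.9° ≈ 310°.

310°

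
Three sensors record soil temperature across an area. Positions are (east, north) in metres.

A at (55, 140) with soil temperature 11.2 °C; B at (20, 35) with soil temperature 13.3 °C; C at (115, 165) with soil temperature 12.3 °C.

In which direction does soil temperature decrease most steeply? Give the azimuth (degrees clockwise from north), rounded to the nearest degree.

314°

With T = a·x + b·y + c and A as origin, the differences give:
  (-35)·a + (-105)·b = +2.1
  60·a + 25·b = +1.1
Eliminate b (×25 and ×(-105), subtract): 5425·a = 168.00 → a = ∂T/∂x = +0.03097
Back-substitute: b = ∂T/∂y = -0.03032.
Steepest decrease is along −∇f: components (-0.03097 E, +0.03032 N).
Azimuth = atan2(-0.03097, +0.03032) = 314.4° ≈ 314°.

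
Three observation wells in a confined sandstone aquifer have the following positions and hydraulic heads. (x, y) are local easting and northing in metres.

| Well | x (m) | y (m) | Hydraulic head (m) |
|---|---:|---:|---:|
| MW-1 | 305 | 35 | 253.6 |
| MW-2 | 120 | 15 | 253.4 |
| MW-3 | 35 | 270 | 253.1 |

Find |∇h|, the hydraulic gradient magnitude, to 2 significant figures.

0.0014

Three-point gradient (reference MW-1): Δ to MW-2 = (-185, -20, -0.2), Δ to MW-3 = (-270, 235, -0.5).
∂h/∂x = +0.001166, ∂h/∂y = -0.0007877 (det = -48875).
|∇h| = √(0.001166² + -0.0007877²) = 0.001407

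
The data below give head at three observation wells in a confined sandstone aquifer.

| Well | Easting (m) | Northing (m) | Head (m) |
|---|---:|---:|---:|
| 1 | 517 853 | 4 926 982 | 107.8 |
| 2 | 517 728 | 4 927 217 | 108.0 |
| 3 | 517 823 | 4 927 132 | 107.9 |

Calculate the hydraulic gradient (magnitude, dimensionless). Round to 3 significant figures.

Taking 1 as reference: 2−1 = (-125, 235, +0.2); 3−1 = (-30, 150, +0.1).
Determinant of the coordinate differences = (-125)·150 − (-30)·235 = -11700.
∂h/∂x = [(+0.2)·150 − (+0.1)·235] / -11700 = -0.0005556
∂h/∂y = [(-125)·(+0.1) − (-30)·(+0.2)] / -11700 = +0.0005556
|∇h| = √(-0.0005556² + 0.0005556²) = 0.0007857

0.000786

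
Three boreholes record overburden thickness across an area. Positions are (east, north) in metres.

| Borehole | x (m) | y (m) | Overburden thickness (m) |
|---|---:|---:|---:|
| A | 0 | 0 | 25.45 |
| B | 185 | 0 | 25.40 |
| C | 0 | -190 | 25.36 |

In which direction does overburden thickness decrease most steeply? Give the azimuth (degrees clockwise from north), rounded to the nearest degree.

150°

∂d/∂x = (25.40 − 25.45) / (185 − 0) = -0.0002703
∂d/∂y = (25.36 − 25.45) / (-190 − 0) = +0.0004737
Steepest decrease is along −∇f: components (+0.0002703 E, -0.0004737 N).
Azimuth = atan2(+0.0002703, -0.0004737) = 150.3° ≈ 150°.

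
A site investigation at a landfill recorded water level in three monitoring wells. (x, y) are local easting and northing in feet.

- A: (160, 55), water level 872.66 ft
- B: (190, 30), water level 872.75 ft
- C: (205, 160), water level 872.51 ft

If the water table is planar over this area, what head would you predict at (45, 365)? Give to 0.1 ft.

With h = a·x + b·y + c and A as origin, the differences give:
  30·a + (-25)·b = +0.09
  45·a + 105·b = -0.15
Eliminate b (×105 and ×(-25), subtract): 4275·a = 5.700 → a = ∂h/∂x = +0.001333
Back-substitute: b = ∂h/∂y = -0.002000.
h(45, 365) = 872.66 + (+0.001333)·(-115) + (-0.002000)·(310) = 872.66 -0.153 -0.620 = 871.887 ft.

871.9 ft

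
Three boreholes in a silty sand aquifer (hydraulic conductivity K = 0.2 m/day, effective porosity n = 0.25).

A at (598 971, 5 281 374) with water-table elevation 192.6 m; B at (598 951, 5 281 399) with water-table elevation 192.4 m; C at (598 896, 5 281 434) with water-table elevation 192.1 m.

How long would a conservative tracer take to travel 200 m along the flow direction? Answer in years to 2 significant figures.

92 years

Three-point gradient (reference A): Δ to B = (-20, 25, -0.2), Δ to C = (-75, 60, -0.5).
∂h/∂x = +0.0007407, ∂h/∂y = -0.007407 (det = 675).
|∇h| = √(0.0007407² + -0.007407²) = 0.007444
Seepage velocity v = K·i/n = 0.2 × 0.007444 / 0.25 = 0.005955 m/day.
t = 200 / 0.005955 = 3.359e+04 days = 92 years.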